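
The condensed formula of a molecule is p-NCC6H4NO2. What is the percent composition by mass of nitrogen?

Element totals:
  C: 7
  H: 4
  N: 2
  O: 2
Molecular formula: C7H4N2O2.
Molar mass = 148.121 g/mol.
Mass from N: 2 × 14.007 = 28.014 g/mol.
%N = 28.014 / 148.121 × 100 = 18.91%.

18.91%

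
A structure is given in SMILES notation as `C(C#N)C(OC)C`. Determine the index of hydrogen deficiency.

Atom tally by fragment:
  NCCH2 → C:2 H:2 N:1
  CH(OCH3) → C:2 H:4 O:1
  CH3 → C:1 H:3
Element totals:
  C: 5
  H: 9
  N: 1
  O: 1
Molecular formula: C5H9NO.
DoU = (2C + 2 + N − H − X) / 2 = (2·5 + 2 + 1 − 9 − 0) / 2 = 2.

2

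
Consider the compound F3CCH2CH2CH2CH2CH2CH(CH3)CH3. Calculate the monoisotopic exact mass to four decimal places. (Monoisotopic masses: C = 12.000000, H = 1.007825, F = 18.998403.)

Atom tally by fragment:
  F3CCH2 → C:2 H:2 F:3
  CH2 → C:1 H:2
  CH2 → C:1 H:2
  CH2 → C:1 H:2
  CH2 → C:1 H:2
  CH(CH3) → C:2 H:4
  CH3 → C:1 H:3
Element totals:
  C: 9
  H: 17
  F: 3
Molecular formula: C9H17F3.
  M = 9(12.0) + 17(1.007825) + 3(18.998403)
    = 108.000000 + 17.133025 + 56.995209 = 182.128234

182.1282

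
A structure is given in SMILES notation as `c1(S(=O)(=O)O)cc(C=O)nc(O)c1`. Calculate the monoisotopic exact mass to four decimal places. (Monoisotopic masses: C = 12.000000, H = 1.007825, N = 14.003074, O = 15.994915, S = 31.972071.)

202.9888

Atom tally by fragment:
  pyridine ring core → C:5 H:5 N:1
  (− 3 ring H displaced by substituents)
  + SO3H → S:1 O:3 H:1
  + CHO → C:1 H:1 O:1
  + OH → O:1 H:1
Element totals:
  C: 6
  H: 5
  N: 1
  O: 5
  S: 1
Molecular formula: C6H5NO5S.
  M = 6(12.0) + 5(1.007825) + 14.003074 + 5(15.994915) + 31.972071
    = 72.000000 + 5.039125 + 14.003074 + 79.974575 + 31.972071 = 202.988845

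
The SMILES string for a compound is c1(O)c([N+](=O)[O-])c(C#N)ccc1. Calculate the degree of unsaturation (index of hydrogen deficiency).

Atom tally by fragment:
  benzene ring core → C:6 H:6
  (− 3 ring H displaced by substituents)
  + OH → O:1 H:1
  + NO2 → N:1 O:2
  + CN → C:1 N:1
Element totals:
  C: 7
  H: 4
  N: 2
  O: 3
Molecular formula: C7H4N2O3.
DoU = (2C + 2 + N − H − X) / 2 = (2·7 + 2 + 2 − 4 − 0) / 2 = 7.

7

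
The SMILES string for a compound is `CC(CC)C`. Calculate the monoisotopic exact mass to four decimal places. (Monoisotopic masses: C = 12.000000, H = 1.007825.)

Atom tally by fragment:
  CH3 → C:1 H:3
  CH(C2H5) → C:3 H:6
  CH3 → C:1 H:3
Element totals:
  C: 5
  H: 12
Molecular formula: C5H12.
  M = 5(12.0) + 12(1.007825)
    = 60.000000 + 12.093900 = 72.093900

72.0939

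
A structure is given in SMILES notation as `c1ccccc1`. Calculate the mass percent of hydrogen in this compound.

Atom tally by fragment:
  benzene ring core → C:6 H:6
Element totals:
  C: 6
  H: 6
Molecular formula: C6H6.
Molar mass = 78.114 g/mol.
Mass from H: 6 × 1.008 = 6.048 g/mol.
%H = 6.048 / 78.114 × 100 = 7.74%.

7.74%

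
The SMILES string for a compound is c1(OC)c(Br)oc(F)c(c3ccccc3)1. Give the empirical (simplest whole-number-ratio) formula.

C11H8BrFO2

Atom tally by fragment:
  furan ring core → C:4 H:4 O:1
  (− 4 ring H displaced by substituents)
  + OCH3 → C:1 H:3 O:1
  + Br → Br:1
  + F → F:1
  + C6H5 → C:6 H:5
Element totals:
  C: 11
  H: 8
  Br: 1
  F: 1
  O: 2
Molecular formula: C11H8BrFO2.
gcd of subscripts (1, 11, 1, 8, 2) = 1, so the empirical formula equals the molecular formula.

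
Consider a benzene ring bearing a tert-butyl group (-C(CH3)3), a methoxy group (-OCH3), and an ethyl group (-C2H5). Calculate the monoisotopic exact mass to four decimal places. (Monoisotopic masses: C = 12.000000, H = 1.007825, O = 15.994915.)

Atom tally by fragment:
  benzene ring core → C:6 H:6
  (− 3 ring H displaced by substituents)
  + C(CH3)3 → C:4 H:9
  + OCH3 → C:1 H:3 O:1
  + C2H5 → C:2 H:5
Element totals:
  C: 13
  H: 20
  O: 1
Molecular formula: C13H20O.
  M = 13(12.0) + 20(1.007825) + 15.994915
    = 156.000000 + 20.156500 + 15.994915 = 192.151415

192.1514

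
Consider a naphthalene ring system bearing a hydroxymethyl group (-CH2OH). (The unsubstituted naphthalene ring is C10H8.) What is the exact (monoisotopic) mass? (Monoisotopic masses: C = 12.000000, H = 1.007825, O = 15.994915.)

Atom tally by fragment:
  naphthalene ring system core → C:10 H:8
  (− 1 ring H displaced by substituents)
  + CH2OH → C:1 H:3 O:1
Element totals:
  C: 11
  H: 10
  O: 1
Molecular formula: C11H10O.
  M = 11(12.0) + 10(1.007825) + 15.994915
    = 132.000000 + 10.078250 + 15.994915 = 158.073165

158.0732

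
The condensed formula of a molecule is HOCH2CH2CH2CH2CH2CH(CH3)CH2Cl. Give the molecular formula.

C8H17ClO

Element totals:
  C: 8
  H: 17
  Cl: 1
  O: 1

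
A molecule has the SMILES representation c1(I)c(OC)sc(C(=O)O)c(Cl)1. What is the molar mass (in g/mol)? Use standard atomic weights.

Atom tally by fragment:
  thiophene ring core → C:4 H:4 S:1
  (− 4 ring H displaced by substituents)
  + I → I:1
  + OCH3 → C:1 H:3 O:1
  + COOH → C:1 H:1 O:2
  + Cl → Cl:1
Element totals:
  C: 6
  H: 4
  Cl: 1
  I: 1
  O: 3
  S: 1
Molecular formula: C6H4ClIO3S.
  M = 6(12.011) + 4(1.008) + 35.45 + 126.904 + 3(15.999) + 32.06
    = 72.066 + 4.032 + 35.450 + 126.904 + 47.997 + 32.060 = 318.509

318.51 g/mol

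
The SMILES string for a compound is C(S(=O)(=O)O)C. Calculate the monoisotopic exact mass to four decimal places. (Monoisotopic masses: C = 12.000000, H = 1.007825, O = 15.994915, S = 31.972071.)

110.0038

Atom tally by fragment:
  HO3SCH2 → C:1 H:3 S:1 O:3
  CH3 → C:1 H:3
Element totals:
  C: 2
  H: 6
  O: 3
  S: 1
Molecular formula: C2H6O3S.
  M = 2(12.0) + 6(1.007825) + 3(15.994915) + 31.972071
    = 24.000000 + 6.046950 + 47.984745 + 31.972071 = 110.003766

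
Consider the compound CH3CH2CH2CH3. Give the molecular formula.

C4H10

Atom tally by fragment:
  CH3 → C:1 H:3
  CH2 → C:1 H:2
  CH2 → C:1 H:2
  CH3 → C:1 H:3
Element totals:
  C: 4
  H: 10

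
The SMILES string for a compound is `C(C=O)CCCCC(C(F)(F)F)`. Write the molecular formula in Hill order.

Atom tally by fragment:
  OHCCH2 → C:2 H:3 O:1
  CH2 → C:1 H:2
  CH2 → C:1 H:2
  CH2 → C:1 H:2
  CH2 → C:1 H:2
  CH2CF3 → C:2 H:2 F:3
Element totals:
  C: 8
  H: 13
  F: 3
  O: 1

C8H13F3O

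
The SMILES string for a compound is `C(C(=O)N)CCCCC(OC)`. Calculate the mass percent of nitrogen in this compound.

Atom tally by fragment:
  H2NOCCH2 → C:2 H:4 O:1 N:1
  CH2 → C:1 H:2
  CH2 → C:1 H:2
  CH2 → C:1 H:2
  CH2 → C:1 H:2
  CH2OCH3 → C:2 H:5 O:1
Element totals:
  C: 8
  H: 17
  N: 1
  O: 2
Molecular formula: C8H17NO2.
Molar mass = 159.229 g/mol.
Mass from N: 1 × 14.007 = 14.007 g/mol.
%N = 14.007 / 159.229 × 100 = 8.80%.

8.80%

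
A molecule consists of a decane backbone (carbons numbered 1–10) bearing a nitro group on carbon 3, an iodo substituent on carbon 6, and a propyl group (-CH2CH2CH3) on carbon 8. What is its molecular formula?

C13H26INO2

Atom tally by fragment:
  CH3 → C:1 H:3
  CH2 → C:1 H:2
  CH(NO2) → C:1 H:1 N:1 O:2
  CH2 → C:1 H:2
  CH2 → C:1 H:2
  CH(I) → C:1 H:1 I:1
  CH2 → C:1 H:2
  CH(CH2CH2CH3) → C:4 H:8
  CH2 → C:1 H:2
  CH3 → C:1 H:3
Element totals:
  C: 13
  H: 26
  I: 1
  N: 1
  O: 2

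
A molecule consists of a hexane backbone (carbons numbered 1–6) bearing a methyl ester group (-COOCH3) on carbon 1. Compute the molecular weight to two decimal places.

144.21 g/mol

Atom tally by fragment:
  CH3OOCCH2 → C:3 H:5 O:2
  CH2 → C:1 H:2
  CH2 → C:1 H:2
  CH2 → C:1 H:2
  CH2 → C:1 H:2
  CH3 → C:1 H:3
Element totals:
  C: 8
  H: 16
  O: 2
Molecular formula: C8H16O2.
  M = 8(12.011) + 16(1.008) + 2(15.999)
    = 96.088 + 16.128 + 31.998 = 144.214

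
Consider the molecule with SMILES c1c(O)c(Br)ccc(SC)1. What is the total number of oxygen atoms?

1

Atom tally by fragment:
  benzene ring core → C:6 H:6
  (− 3 ring H displaced by substituents)
  + OH → O:1 H:1
  + Br → Br:1
  + SCH3 → C:1 H:3 S:1
Element totals:
  C: 7
  H: 7
  Br: 1
  O: 1
  S: 1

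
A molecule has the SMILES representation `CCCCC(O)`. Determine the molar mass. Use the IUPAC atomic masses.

Atom tally by fragment:
  CH3 → C:1 H:3
  CH2 → C:1 H:2
  CH2 → C:1 H:2
  CH2 → C:1 H:2
  CH2OH → C:1 H:3 O:1
Element totals:
  C: 5
  H: 12
  O: 1
Molecular formula: C5H12O.
  M = 5(12.011) + 12(1.008) + 15.999
    = 60.055 + 12.096 + 15.999 = 88.150

88.15 g/mol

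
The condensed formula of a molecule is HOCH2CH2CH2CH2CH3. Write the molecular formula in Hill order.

C5H12O

Atom tally by fragment:
  HOCH2CH2 → C:2 H:5 O:1
  CH2 → C:1 H:2
  CH2 → C:1 H:2
  CH3 → C:1 H:3
Element totals:
  C: 5
  H: 12
  O: 1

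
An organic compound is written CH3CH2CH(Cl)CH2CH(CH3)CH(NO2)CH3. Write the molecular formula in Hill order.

Element totals:
  C: 8
  H: 16
  Cl: 1
  N: 1
  O: 2

C8H16ClNO2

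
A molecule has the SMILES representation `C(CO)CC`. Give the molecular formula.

C4H10O

Atom tally by fragment:
  HOCH2CH2 → C:2 H:5 O:1
  CH2 → C:1 H:2
  CH3 → C:1 H:3
Element totals:
  C: 4
  H: 10
  O: 1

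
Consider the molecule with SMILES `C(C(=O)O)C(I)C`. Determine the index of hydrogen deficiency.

1

Atom tally by fragment:
  HOOCCH2 → C:2 H:3 O:2
  CH(I) → C:1 H:1 I:1
  CH3 → C:1 H:3
Element totals:
  C: 4
  H: 7
  I: 1
  O: 2
Molecular formula: C4H7IO2.
DoU = (2C + 2 + N − H − X) / 2 = (2·4 + 2 + 0 − 7 − 1) / 2 = 1.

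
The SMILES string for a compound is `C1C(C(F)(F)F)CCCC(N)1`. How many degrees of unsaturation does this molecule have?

1

Atom tally by fragment:
  cyclohexane ring core → C:6 H:12
  (− 2 ring H displaced by substituents)
  + CF3 → C:1 F:3
  + NH2 → N:1 H:2
Element totals:
  C: 7
  H: 12
  F: 3
  N: 1
Molecular formula: C7H12F3N.
DoU = (2C + 2 + N − H − X) / 2 = (2·7 + 2 + 1 − 12 − 3) / 2 = 1.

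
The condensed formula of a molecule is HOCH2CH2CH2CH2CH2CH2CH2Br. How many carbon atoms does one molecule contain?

Element totals:
  C: 7
  H: 15
  Br: 1
  O: 1

7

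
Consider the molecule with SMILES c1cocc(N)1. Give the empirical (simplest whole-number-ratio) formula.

C4H5NO

Atom tally by fragment:
  furan ring core → C:4 H:4 O:1
  (− 1 ring H displaced by substituents)
  + NH2 → N:1 H:2
Element totals:
  C: 4
  H: 5
  N: 1
  O: 1
Molecular formula: C4H5NO.
gcd of subscripts (4, 5, 1, 1) = 1, so the empirical formula equals the molecular formula.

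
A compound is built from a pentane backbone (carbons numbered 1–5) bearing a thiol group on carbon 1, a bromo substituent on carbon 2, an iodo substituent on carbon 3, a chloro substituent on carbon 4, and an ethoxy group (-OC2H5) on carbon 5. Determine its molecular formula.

Atom tally by fragment:
  HSCH2 → C:1 H:3 S:1
  CH(Br) → C:1 H:1 Br:1
  CH(I) → C:1 H:1 I:1
  CH(Cl) → C:1 H:1 Cl:1
  CH2OC2H5 → C:3 H:7 O:1
Element totals:
  C: 7
  H: 13
  Br: 1
  Cl: 1
  I: 1
  O: 1
  S: 1

C7H13BrClIOS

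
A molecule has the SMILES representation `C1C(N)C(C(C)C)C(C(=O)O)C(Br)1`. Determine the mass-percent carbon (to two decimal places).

43.22%

Atom tally by fragment:
  cyclopentane ring core → C:5 H:10
  (− 4 ring H displaced by substituents)
  + NH2 → N:1 H:2
  + CH(CH3)2 → C:3 H:7
  + COOH → C:1 H:1 O:2
  + Br → Br:1
Element totals:
  C: 9
  H: 16
  Br: 1
  N: 1
  O: 2
Molecular formula: C9H16BrNO2.
Molar mass = 250.136 g/mol.
Mass from C: 9 × 12.011 = 108.099 g/mol.
%C = 108.099 / 250.136 × 100 = 43.22%.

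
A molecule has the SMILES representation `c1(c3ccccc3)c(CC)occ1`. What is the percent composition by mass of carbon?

Atom tally by fragment:
  furan ring core → C:4 H:4 O:1
  (− 2 ring H displaced by substituents)
  + C6H5 → C:6 H:5
  + C2H5 → C:2 H:5
Element totals:
  C: 12
  H: 12
  O: 1
Molecular formula: C12H12O.
Molar mass = 172.227 g/mol.
Mass from C: 12 × 12.011 = 144.132 g/mol.
%C = 144.132 / 172.227 × 100 = 83.69%.

83.69%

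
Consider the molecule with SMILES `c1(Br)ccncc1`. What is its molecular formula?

C5H4BrN

Atom tally by fragment:
  pyridine ring core → C:5 H:5 N:1
  (− 1 ring H displaced by substituents)
  + Br → Br:1
Element totals:
  C: 5
  H: 4
  Br: 1
  N: 1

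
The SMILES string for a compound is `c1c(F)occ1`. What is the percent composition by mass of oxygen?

Atom tally by fragment:
  furan ring core → C:4 H:4 O:1
  (− 1 ring H displaced by substituents)
  + F → F:1
Element totals:
  C: 4
  H: 3
  F: 1
  O: 1
Molecular formula: C4H3FO.
Molar mass = 86.065 g/mol.
Mass from O: 1 × 15.999 = 15.999 g/mol.
%O = 15.999 / 86.065 × 100 = 18.59%.

18.59%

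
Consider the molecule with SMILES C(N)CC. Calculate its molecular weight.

Atom tally by fragment:
  H2NCH2 → C:1 H:4 N:1
  CH2 → C:1 H:2
  CH3 → C:1 H:3
Element totals:
  C: 3
  H: 9
  N: 1
Molecular formula: C3H9N.
  M = 3(12.011) + 9(1.008) + 14.007
    = 36.033 + 9.072 + 14.007 = 59.112

59.11 g/mol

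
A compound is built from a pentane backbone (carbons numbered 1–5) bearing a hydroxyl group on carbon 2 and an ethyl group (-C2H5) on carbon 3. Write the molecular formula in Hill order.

C7H16O

Atom tally by fragment:
  CH3 → C:1 H:3
  CH(OH) → C:1 H:2 O:1
  CH(C2H5) → C:3 H:6
  CH2 → C:1 H:2
  CH3 → C:1 H:3
Element totals:
  C: 7
  H: 16
  O: 1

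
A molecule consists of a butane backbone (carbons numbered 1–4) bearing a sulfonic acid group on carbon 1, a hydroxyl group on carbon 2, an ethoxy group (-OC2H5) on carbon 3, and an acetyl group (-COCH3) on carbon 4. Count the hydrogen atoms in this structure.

Atom tally by fragment:
  HO3SCH2 → C:1 H:3 S:1 O:3
  CH(OH) → C:1 H:2 O:1
  CH(OC2H5) → C:3 H:6 O:1
  CH2COCH3 → C:3 H:5 O:1
Element totals:
  C: 8
  H: 16
  O: 6
  S: 1

16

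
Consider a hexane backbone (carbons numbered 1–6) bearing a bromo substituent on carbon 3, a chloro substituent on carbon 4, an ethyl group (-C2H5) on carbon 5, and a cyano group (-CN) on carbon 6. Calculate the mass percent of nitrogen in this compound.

5.55%

Atom tally by fragment:
  CH3 → C:1 H:3
  CH2 → C:1 H:2
  CH(Br) → C:1 H:1 Br:1
  CH(Cl) → C:1 H:1 Cl:1
  CH(C2H5) → C:3 H:6
  CH2CN → C:2 H:2 N:1
Element totals:
  C: 9
  H: 15
  Br: 1
  Cl: 1
  N: 1
Molecular formula: C9H15BrClN.
Molar mass = 252.580 g/mol.
Mass from N: 1 × 14.007 = 14.007 g/mol.
%N = 14.007 / 252.580 × 100 = 5.55%.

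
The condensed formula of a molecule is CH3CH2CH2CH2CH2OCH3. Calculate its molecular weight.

Element totals:
  C: 6
  H: 14
  O: 1
Molecular formula: C6H14O.
  M = 6(12.011) + 14(1.008) + 15.999
    = 72.066 + 14.112 + 15.999 = 102.177

102.18 g/mol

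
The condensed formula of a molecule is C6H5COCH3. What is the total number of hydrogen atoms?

Atom tally by fragment:
  benzene ring core → C:6 H:6
  (− 1 ring H displaced by substituents)
  + COCH3 → C:2 H:3 O:1
Element totals:
  C: 8
  H: 8
  O: 1

8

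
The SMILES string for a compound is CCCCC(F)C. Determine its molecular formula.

Atom tally by fragment:
  CH3 → C:1 H:3
  CH2 → C:1 H:2
  CH2 → C:1 H:2
  CH2 → C:1 H:2
  CH(F) → C:1 H:1 F:1
  CH3 → C:1 H:3
Element totals:
  C: 6
  H: 13
  F: 1

C6H13F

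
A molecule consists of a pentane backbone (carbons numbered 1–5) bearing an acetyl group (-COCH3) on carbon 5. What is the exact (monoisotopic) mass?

114.1045

Atom tally by fragment:
  CH3 → C:1 H:3
  CH2 → C:1 H:2
  CH2 → C:1 H:2
  CH2 → C:1 H:2
  CH2COCH3 → C:3 H:5 O:1
Element totals:
  C: 7
  H: 14
  O: 1
Molecular formula: C7H14O.
  M = 7(12.0) + 14(1.007825) + 15.994915
    = 84.000000 + 14.109550 + 15.994915 = 114.104465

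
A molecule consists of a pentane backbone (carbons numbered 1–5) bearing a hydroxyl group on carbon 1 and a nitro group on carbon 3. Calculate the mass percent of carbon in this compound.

45.10%

Atom tally by fragment:
  HOCH2 → C:1 H:3 O:1
  CH2 → C:1 H:2
  CH(NO2) → C:1 H:1 N:1 O:2
  CH2 → C:1 H:2
  CH3 → C:1 H:3
Element totals:
  C: 5
  H: 11
  N: 1
  O: 3
Molecular formula: C5H11NO3.
Molar mass = 133.147 g/mol.
Mass from C: 5 × 12.011 = 60.055 g/mol.
%C = 60.055 / 133.147 × 100 = 45.10%.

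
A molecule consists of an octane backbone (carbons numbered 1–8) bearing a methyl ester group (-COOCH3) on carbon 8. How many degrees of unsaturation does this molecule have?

1

Atom tally by fragment:
  CH3 → C:1 H:3
  CH2 → C:1 H:2
  CH2 → C:1 H:2
  CH2 → C:1 H:2
  CH2 → C:1 H:2
  CH2 → C:1 H:2
  CH2 → C:1 H:2
  CH2COOCH3 → C:3 H:5 O:2
Element totals:
  C: 10
  H: 20
  O: 2
Molecular formula: C10H20O2.
DoU = (2C + 2 + N − H − X) / 2 = (2·10 + 2 + 0 − 20 − 0) / 2 = 1.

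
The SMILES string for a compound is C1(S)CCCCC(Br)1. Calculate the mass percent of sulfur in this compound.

16.43%

Atom tally by fragment:
  cyclohexane ring core → C:6 H:12
  (− 2 ring H displaced by substituents)
  + SH → S:1 H:1
  + Br → Br:1
Element totals:
  C: 6
  H: 11
  Br: 1
  S: 1
Molecular formula: C6H11BrS.
Molar mass = 195.118 g/mol.
Mass from S: 1 × 32.06 = 32.060 g/mol.
%S = 32.060 / 195.118 × 100 = 16.43%.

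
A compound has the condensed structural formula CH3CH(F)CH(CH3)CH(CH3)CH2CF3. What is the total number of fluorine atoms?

Atom tally by fragment:
  CH3 → C:1 H:3
  CH(F) → C:1 H:1 F:1
  CH(CH3) → C:2 H:4
  CH(CH3) → C:2 H:4
  CH2CF3 → C:2 H:2 F:3
Element totals:
  C: 8
  H: 14
  F: 4

4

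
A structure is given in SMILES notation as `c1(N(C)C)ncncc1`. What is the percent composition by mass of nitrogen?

34.12%

Atom tally by fragment:
  pyrimidine ring core → C:4 H:4 N:2
  (− 1 ring H displaced by substituents)
  + N(CH3)2 → N:1 C:2 H:6
Element totals:
  C: 6
  H: 9
  N: 3
Molecular formula: C6H9N3.
Molar mass = 123.159 g/mol.
Mass from N: 3 × 14.007 = 42.021 g/mol.
%N = 42.021 / 123.159 × 100 = 34.12%.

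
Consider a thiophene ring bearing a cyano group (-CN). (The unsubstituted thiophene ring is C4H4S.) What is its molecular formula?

C5H3NS

Atom tally by fragment:
  thiophene ring core → C:4 H:4 S:1
  (− 1 ring H displaced by substituents)
  + CN → C:1 N:1
Element totals:
  C: 5
  H: 3
  N: 1
  S: 1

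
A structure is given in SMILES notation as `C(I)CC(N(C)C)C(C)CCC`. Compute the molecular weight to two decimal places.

283.20 g/mol

Atom tally by fragment:
  ICH2 → C:1 H:2 I:1
  CH2 → C:1 H:2
  CH(N(CH3)2) → C:3 H:7 N:1
  CH(CH3) → C:2 H:4
  CH2 → C:1 H:2
  CH2 → C:1 H:2
  CH3 → C:1 H:3
Element totals:
  C: 10
  H: 22
  I: 1
  N: 1
Molecular formula: C10H22IN.
  M = 10(12.011) + 22(1.008) + 126.904 + 14.007
    = 120.110 + 22.176 + 126.904 + 14.007 = 283.197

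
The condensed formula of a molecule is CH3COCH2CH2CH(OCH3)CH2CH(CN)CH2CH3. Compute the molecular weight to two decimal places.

197.28 g/mol

Atom tally by fragment:
  CH3COCH2 → C:3 H:5 O:1
  CH2 → C:1 H:2
  CH(OCH3) → C:2 H:4 O:1
  CH2 → C:1 H:2
  CH(CN) → C:2 H:1 N:1
  CH2 → C:1 H:2
  CH3 → C:1 H:3
Element totals:
  C: 11
  H: 19
  N: 1
  O: 2
Molecular formula: C11H19NO2.
  M = 11(12.011) + 19(1.008) + 14.007 + 2(15.999)
    = 132.121 + 19.152 + 14.007 + 31.998 = 197.278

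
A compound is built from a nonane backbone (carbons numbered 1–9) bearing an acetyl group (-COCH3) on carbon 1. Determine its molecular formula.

C11H22O

Atom tally by fragment:
  CH3COCH2 → C:3 H:5 O:1
  CH2 → C:1 H:2
  CH2 → C:1 H:2
  CH2 → C:1 H:2
  CH2 → C:1 H:2
  CH2 → C:1 H:2
  CH2 → C:1 H:2
  CH2 → C:1 H:2
  CH3 → C:1 H:3
Element totals:
  C: 11
  H: 22
  O: 1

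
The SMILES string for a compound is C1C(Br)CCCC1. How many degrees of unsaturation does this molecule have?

Atom tally by fragment:
  cyclohexane ring core → C:6 H:12
  (− 1 ring H displaced by substituents)
  + Br → Br:1
Element totals:
  C: 6
  H: 11
  Br: 1
Molecular formula: C6H11Br.
DoU = (2C + 2 + N − H − X) / 2 = (2·6 + 2 + 0 − 11 − 1) / 2 = 1.

1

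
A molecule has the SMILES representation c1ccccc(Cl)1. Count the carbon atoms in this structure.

Atom tally by fragment:
  benzene ring core → C:6 H:6
  (− 1 ring H displaced by substituents)
  + Cl → Cl:1
Element totals:
  C: 6
  H: 5
  Cl: 1

6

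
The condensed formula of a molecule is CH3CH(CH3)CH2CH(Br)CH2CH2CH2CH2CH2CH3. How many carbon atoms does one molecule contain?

11

Element totals:
  C: 11
  H: 23
  Br: 1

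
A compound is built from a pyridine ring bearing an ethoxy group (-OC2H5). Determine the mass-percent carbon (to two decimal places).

68.27%

Atom tally by fragment:
  pyridine ring core → C:5 H:5 N:1
  (− 1 ring H displaced by substituents)
  + OC2H5 → C:2 H:5 O:1
Element totals:
  C: 7
  H: 9
  N: 1
  O: 1
Molecular formula: C7H9NO.
Molar mass = 123.155 g/mol.
Mass from C: 7 × 12.011 = 84.077 g/mol.
%C = 84.077 / 123.155 × 100 = 68.27%.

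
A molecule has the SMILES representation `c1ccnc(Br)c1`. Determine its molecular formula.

Atom tally by fragment:
  pyridine ring core → C:5 H:5 N:1
  (− 1 ring H displaced by substituents)
  + Br → Br:1
Element totals:
  C: 5
  H: 4
  Br: 1
  N: 1

C5H4BrN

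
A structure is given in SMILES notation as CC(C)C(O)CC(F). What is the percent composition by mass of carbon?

59.97%

Atom tally by fragment:
  CH3 → C:1 H:3
  CH(CH3) → C:2 H:4
  CH(OH) → C:1 H:2 O:1
  CH2 → C:1 H:2
  CH2F → C:1 H:2 F:1
Element totals:
  C: 6
  H: 13
  F: 1
  O: 1
Molecular formula: C6H13FO.
Molar mass = 120.167 g/mol.
Mass from C: 6 × 12.011 = 72.066 g/mol.
%C = 72.066 / 120.167 × 100 = 59.97%.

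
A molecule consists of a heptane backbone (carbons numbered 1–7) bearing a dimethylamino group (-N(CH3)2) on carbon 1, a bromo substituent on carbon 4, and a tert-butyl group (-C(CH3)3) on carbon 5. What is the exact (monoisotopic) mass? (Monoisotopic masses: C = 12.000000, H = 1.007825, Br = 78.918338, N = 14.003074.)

277.1405

Atom tally by fragment:
  (CH3)2NCH2 → C:3 H:8 N:1
  CH2 → C:1 H:2
  CH2 → C:1 H:2
  CH(Br) → C:1 H:1 Br:1
  CH(C(CH3)3) → C:5 H:10
  CH2 → C:1 H:2
  CH3 → C:1 H:3
Element totals:
  C: 13
  H: 28
  Br: 1
  N: 1
Molecular formula: C13H28BrN.
  M = 13(12.0) + 28(1.007825) + 78.918338 + 14.003074
    = 156.000000 + 28.219100 + 78.918338 + 14.003074 = 277.140512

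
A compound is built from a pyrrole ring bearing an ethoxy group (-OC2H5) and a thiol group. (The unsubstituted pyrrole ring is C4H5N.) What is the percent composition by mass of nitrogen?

Atom tally by fragment:
  pyrrole ring core → C:4 H:5 N:1
  (− 2 ring H displaced by substituents)
  + OC2H5 → C:2 H:5 O:1
  + SH → S:1 H:1
Element totals:
  C: 6
  H: 9
  N: 1
  O: 1
  S: 1
Molecular formula: C6H9NOS.
Molar mass = 143.204 g/mol.
Mass from N: 1 × 14.007 = 14.007 g/mol.
%N = 14.007 / 143.204 × 100 = 9.78%.

9.78%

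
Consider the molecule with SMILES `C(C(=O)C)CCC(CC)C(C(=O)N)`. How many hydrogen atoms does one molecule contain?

19

Atom tally by fragment:
  CH3COCH2 → C:3 H:5 O:1
  CH2 → C:1 H:2
  CH2 → C:1 H:2
  CH(C2H5) → C:3 H:6
  CH2CONH2 → C:2 H:4 O:1 N:1
Element totals:
  C: 10
  H: 19
  N: 1
  O: 2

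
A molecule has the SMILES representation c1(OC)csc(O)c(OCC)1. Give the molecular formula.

Atom tally by fragment:
  thiophene ring core → C:4 H:4 S:1
  (− 3 ring H displaced by substituents)
  + OCH3 → C:1 H:3 O:1
  + OH → O:1 H:1
  + OC2H5 → C:2 H:5 O:1
Element totals:
  C: 7
  H: 10
  O: 3
  S: 1

C7H10O3S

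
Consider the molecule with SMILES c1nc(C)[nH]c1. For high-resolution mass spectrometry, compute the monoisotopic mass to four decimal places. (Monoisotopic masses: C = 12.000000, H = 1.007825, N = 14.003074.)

82.0531

Atom tally by fragment:
  imidazole ring core → C:3 H:4 N:2
  (− 1 ring H displaced by substituents)
  + CH3 → C:1 H:3
Element totals:
  C: 4
  H: 6
  N: 2
Molecular formula: C4H6N2.
  M = 4(12.0) + 6(1.007825) + 2(14.003074)
    = 48.000000 + 6.046950 + 28.006148 = 82.053098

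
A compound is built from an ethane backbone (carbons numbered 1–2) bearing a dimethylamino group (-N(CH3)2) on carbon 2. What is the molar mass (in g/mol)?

73.14 g/mol

Atom tally by fragment:
  CH3 → C:1 H:3
  CH2N(CH3)2 → C:3 H:8 N:1
Element totals:
  C: 4
  H: 11
  N: 1
Molecular formula: C4H11N.
  M = 4(12.011) + 11(1.008) + 14.007
    = 48.044 + 11.088 + 14.007 = 73.139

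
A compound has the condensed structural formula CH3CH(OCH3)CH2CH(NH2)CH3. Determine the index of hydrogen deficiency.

0

Element totals:
  C: 6
  H: 15
  N: 1
  O: 1
Molecular formula: C6H15NO.
DoU = (2C + 2 + N − H − X) / 2 = (2·6 + 2 + 1 − 15 − 0) / 2 = 0.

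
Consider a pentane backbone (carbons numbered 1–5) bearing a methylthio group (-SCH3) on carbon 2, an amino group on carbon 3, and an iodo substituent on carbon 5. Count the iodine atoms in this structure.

Atom tally by fragment:
  CH3 → C:1 H:3
  CH(SCH3) → C:2 H:4 S:1
  CH(NH2) → C:1 H:3 N:1
  CH2 → C:1 H:2
  CH2I → C:1 H:2 I:1
Element totals:
  C: 6
  H: 14
  I: 1
  N: 1
  S: 1

1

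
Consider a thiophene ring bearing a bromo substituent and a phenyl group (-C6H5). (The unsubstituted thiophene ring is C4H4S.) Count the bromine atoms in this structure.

1

Atom tally by fragment:
  thiophene ring core → C:4 H:4 S:1
  (− 2 ring H displaced by substituents)
  + Br → Br:1
  + C6H5 → C:6 H:5
Element totals:
  C: 10
  H: 7
  Br: 1
  S: 1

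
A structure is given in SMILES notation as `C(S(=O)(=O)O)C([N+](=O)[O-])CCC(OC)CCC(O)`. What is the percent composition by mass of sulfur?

11.24%

Atom tally by fragment:
  HO3SCH2 → C:1 H:3 S:1 O:3
  CH(NO2) → C:1 H:1 N:1 O:2
  CH2 → C:1 H:2
  CH2 → C:1 H:2
  CH(OCH3) → C:2 H:4 O:1
  CH2 → C:1 H:2
  CH2 → C:1 H:2
  CH2OH → C:1 H:3 O:1
Element totals:
  C: 9
  H: 19
  N: 1
  O: 7
  S: 1
Molecular formula: C9H19NO7S.
Molar mass = 285.311 g/mol.
Mass from S: 1 × 32.06 = 32.060 g/mol.
%S = 32.060 / 285.311 × 100 = 11.24%.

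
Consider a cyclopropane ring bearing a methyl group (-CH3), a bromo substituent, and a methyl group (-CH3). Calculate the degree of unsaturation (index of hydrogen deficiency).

1

Atom tally by fragment:
  cyclopropane ring core → C:3 H:6
  (− 3 ring H displaced by substituents)
  + CH3 → C:1 H:3
  + Br → Br:1
  + CH3 → C:1 H:3
Element totals:
  C: 5
  H: 9
  Br: 1
Molecular formula: C5H9Br.
DoU = (2C + 2 + N − H − X) / 2 = (2·5 + 2 + 0 − 9 − 1) / 2 = 1.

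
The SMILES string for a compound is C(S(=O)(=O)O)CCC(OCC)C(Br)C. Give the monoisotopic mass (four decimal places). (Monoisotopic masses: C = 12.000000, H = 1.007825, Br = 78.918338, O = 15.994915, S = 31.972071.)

288.0031

Atom tally by fragment:
  HO3SCH2 → C:1 H:3 S:1 O:3
  CH2 → C:1 H:2
  CH2 → C:1 H:2
  CH(OC2H5) → C:3 H:6 O:1
  CH(Br) → C:1 H:1 Br:1
  CH3 → C:1 H:3
Element totals:
  C: 8
  H: 17
  Br: 1
  O: 4
  S: 1
Molecular formula: C8H17BrO4S.
  M = 8(12.0) + 17(1.007825) + 78.918338 + 4(15.994915) + 31.972071
    = 96.000000 + 17.133025 + 78.918338 + 63.979660 + 31.972071 = 288.003094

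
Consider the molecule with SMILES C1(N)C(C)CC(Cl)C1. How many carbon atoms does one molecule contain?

6

Atom tally by fragment:
  cyclopentane ring core → C:5 H:10
  (− 3 ring H displaced by substituents)
  + NH2 → N:1 H:2
  + CH3 → C:1 H:3
  + Cl → Cl:1
Element totals:
  C: 6
  H: 12
  Cl: 1
  N: 1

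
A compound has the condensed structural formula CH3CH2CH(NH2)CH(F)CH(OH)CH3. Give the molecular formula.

Atom tally by fragment:
  CH3 → C:1 H:3
  CH2 → C:1 H:2
  CH(NH2) → C:1 H:3 N:1
  CH(F) → C:1 H:1 F:1
  CH(OH) → C:1 H:2 O:1
  CH3 → C:1 H:3
Element totals:
  C: 6
  H: 14
  F: 1
  N: 1
  O: 1

C6H14FNO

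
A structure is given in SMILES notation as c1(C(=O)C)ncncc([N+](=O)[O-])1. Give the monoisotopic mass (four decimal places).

Atom tally by fragment:
  pyrimidine ring core → C:4 H:4 N:2
  (− 2 ring H displaced by substituents)
  + COCH3 → C:2 H:3 O:1
  + NO2 → N:1 O:2
Element totals:
  C: 6
  H: 5
  N: 3
  O: 3
Molecular formula: C6H5N3O3.
  M = 6(12.0) + 5(1.007825) + 3(14.003074) + 3(15.994915)
    = 72.000000 + 5.039125 + 42.009222 + 47.984745 = 167.033092

167.0331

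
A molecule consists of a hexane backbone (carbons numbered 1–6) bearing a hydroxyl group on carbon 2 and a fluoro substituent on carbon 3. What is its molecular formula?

Atom tally by fragment:
  CH3 → C:1 H:3
  CH(OH) → C:1 H:2 O:1
  CH(F) → C:1 H:1 F:1
  CH2 → C:1 H:2
  CH2 → C:1 H:2
  CH3 → C:1 H:3
Element totals:
  C: 6
  H: 13
  F: 1
  O: 1

C6H13FO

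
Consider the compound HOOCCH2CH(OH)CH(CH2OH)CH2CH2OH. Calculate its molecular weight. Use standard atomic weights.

178.18 g/mol

Atom tally by fragment:
  HOOCCH2 → C:2 H:3 O:2
  CH(OH) → C:1 H:2 O:1
  CH(CH2OH) → C:2 H:4 O:1
  CH2CH2OH → C:2 H:5 O:1
Element totals:
  C: 7
  H: 14
  O: 5
Molecular formula: C7H14O5.
  M = 7(12.011) + 14(1.008) + 5(15.999)
    = 84.077 + 14.112 + 79.995 = 178.184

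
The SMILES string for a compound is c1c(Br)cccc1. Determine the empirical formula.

C6H5Br

Atom tally by fragment:
  benzene ring core → C:6 H:6
  (− 1 ring H displaced by substituents)
  + Br → Br:1
Element totals:
  C: 6
  H: 5
  Br: 1
Molecular formula: C6H5Br.
gcd of subscripts (1, 6, 5) = 1, so the empirical formula equals the molecular formula.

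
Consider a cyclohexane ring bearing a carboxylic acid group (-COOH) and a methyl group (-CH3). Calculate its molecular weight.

Atom tally by fragment:
  cyclohexane ring core → C:6 H:12
  (− 2 ring H displaced by substituents)
  + COOH → C:1 H:1 O:2
  + CH3 → C:1 H:3
Element totals:
  C: 8
  H: 14
  O: 2
Molecular formula: C8H14O2.
  M = 8(12.011) + 14(1.008) + 2(15.999)
    = 96.088 + 14.112 + 31.998 = 142.198

142.20 g/mol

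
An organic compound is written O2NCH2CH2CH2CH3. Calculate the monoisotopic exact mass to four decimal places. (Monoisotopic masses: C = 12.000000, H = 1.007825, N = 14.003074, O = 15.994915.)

Element totals:
  C: 4
  H: 9
  N: 1
  O: 2
Molecular formula: C4H9NO2.
  M = 4(12.0) + 9(1.007825) + 14.003074 + 2(15.994915)
    = 48.000000 + 9.070425 + 14.003074 + 31.989830 = 103.063329

103.0633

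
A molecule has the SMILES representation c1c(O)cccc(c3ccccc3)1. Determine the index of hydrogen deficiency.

8

Atom tally by fragment:
  benzene ring core → C:6 H:6
  (− 2 ring H displaced by substituents)
  + OH → O:1 H:1
  + C6H5 → C:6 H:5
Element totals:
  C: 12
  H: 10
  O: 1
Molecular formula: C12H10O.
DoU = (2C + 2 + N − H − X) / 2 = (2·12 + 2 + 0 − 10 − 0) / 2 = 8.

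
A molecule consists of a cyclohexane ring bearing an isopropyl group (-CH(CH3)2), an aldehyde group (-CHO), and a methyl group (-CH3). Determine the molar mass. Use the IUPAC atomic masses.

Atom tally by fragment:
  cyclohexane ring core → C:6 H:12
  (− 3 ring H displaced by substituents)
  + CH(CH3)2 → C:3 H:7
  + CHO → C:1 H:1 O:1
  + CH3 → C:1 H:3
Element totals:
  C: 11
  H: 20
  O: 1
Molecular formula: C11H20O.
  M = 11(12.011) + 20(1.008) + 15.999
    = 132.121 + 20.160 + 15.999 = 168.280

168.28 g/mol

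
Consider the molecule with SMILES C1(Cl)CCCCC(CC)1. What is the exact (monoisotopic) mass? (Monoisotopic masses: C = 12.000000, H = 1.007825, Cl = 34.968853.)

Atom tally by fragment:
  cyclohexane ring core → C:6 H:12
  (− 2 ring H displaced by substituents)
  + Cl → Cl:1
  + C2H5 → C:2 H:5
Element totals:
  C: 8
  H: 15
  Cl: 1
Molecular formula: C8H15Cl.
  M = 8(12.0) + 15(1.007825) + 34.968853
    = 96.000000 + 15.117375 + 34.968853 = 146.086228

146.0862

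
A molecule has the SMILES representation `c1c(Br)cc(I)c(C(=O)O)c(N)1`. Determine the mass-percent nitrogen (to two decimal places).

4.10%

Atom tally by fragment:
  benzene ring core → C:6 H:6
  (− 4 ring H displaced by substituents)
  + Br → Br:1
  + I → I:1
  + COOH → C:1 H:1 O:2
  + NH2 → N:1 H:2
Element totals:
  C: 7
  H: 5
  Br: 1
  I: 1
  N: 1
  O: 2
Molecular formula: C7H5BrINO2.
Molar mass = 341.930 g/mol.
Mass from N: 1 × 14.007 = 14.007 g/mol.
%N = 14.007 / 341.930 × 100 = 4.10%.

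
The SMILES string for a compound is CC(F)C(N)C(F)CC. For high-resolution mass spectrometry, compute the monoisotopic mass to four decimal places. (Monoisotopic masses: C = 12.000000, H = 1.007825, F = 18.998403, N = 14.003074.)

137.1016

Atom tally by fragment:
  CH3 → C:1 H:3
  CH(F) → C:1 H:1 F:1
  CH(NH2) → C:1 H:3 N:1
  CH(F) → C:1 H:1 F:1
  CH2 → C:1 H:2
  CH3 → C:1 H:3
Element totals:
  C: 6
  H: 13
  F: 2
  N: 1
Molecular formula: C6H13F2N.
  M = 6(12.0) + 13(1.007825) + 2(18.998403) + 14.003074
    = 72.000000 + 13.101725 + 37.996806 + 14.003074 = 137.101605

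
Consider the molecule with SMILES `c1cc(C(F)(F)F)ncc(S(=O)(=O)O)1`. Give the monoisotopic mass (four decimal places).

226.9864

Atom tally by fragment:
  pyridine ring core → C:5 H:5 N:1
  (− 2 ring H displaced by substituents)
  + CF3 → C:1 F:3
  + SO3H → S:1 O:3 H:1
Element totals:
  C: 6
  H: 4
  F: 3
  N: 1
  O: 3
  S: 1
Molecular formula: C6H4F3NO3S.
  M = 6(12.0) + 4(1.007825) + 3(18.998403) + 14.003074 + 3(15.994915) + 31.972071
    = 72.000000 + 4.031300 + 56.995209 + 14.003074 + 47.984745 + 31.972071 = 226.986399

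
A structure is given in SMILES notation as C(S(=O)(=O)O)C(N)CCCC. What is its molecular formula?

C6H15NO3S

Atom tally by fragment:
  HO3SCH2 → C:1 H:3 S:1 O:3
  CH(NH2) → C:1 H:3 N:1
  CH2 → C:1 H:2
  CH2 → C:1 H:2
  CH2 → C:1 H:2
  CH3 → C:1 H:3
Element totals:
  C: 6
  H: 15
  N: 1
  O: 3
  S: 1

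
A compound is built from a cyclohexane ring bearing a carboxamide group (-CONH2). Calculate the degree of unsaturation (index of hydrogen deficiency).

2

Atom tally by fragment:
  cyclohexane ring core → C:6 H:12
  (− 1 ring H displaced by substituents)
  + CONH2 → C:1 H:2 O:1 N:1
Element totals:
  C: 7
  H: 13
  N: 1
  O: 1
Molecular formula: C7H13NO.
DoU = (2C + 2 + N − H − X) / 2 = (2·7 + 2 + 1 − 13 − 0) / 2 = 2.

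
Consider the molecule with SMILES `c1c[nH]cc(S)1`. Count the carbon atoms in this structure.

Atom tally by fragment:
  pyrrole ring core → C:4 H:5 N:1
  (− 1 ring H displaced by substituents)
  + SH → S:1 H:1
Element totals:
  C: 4
  H: 5
  N: 1
  S: 1

4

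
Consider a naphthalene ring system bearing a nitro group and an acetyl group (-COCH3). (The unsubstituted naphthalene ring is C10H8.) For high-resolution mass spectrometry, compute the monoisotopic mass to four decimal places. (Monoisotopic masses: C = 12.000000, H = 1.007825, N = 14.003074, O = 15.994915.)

215.0582

Atom tally by fragment:
  naphthalene ring system core → C:10 H:8
  (− 2 ring H displaced by substituents)
  + NO2 → N:1 O:2
  + COCH3 → C:2 H:3 O:1
Element totals:
  C: 12
  H: 9
  N: 1
  O: 3
Molecular formula: C12H9NO3.
  M = 12(12.0) + 9(1.007825) + 14.003074 + 3(15.994915)
    = 144.000000 + 9.070425 + 14.003074 + 47.984745 = 215.058244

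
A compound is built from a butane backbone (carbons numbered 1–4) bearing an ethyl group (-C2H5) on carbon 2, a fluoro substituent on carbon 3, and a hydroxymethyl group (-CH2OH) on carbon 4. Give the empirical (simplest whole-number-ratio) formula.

Atom tally by fragment:
  CH3 → C:1 H:3
  CH(C2H5) → C:3 H:6
  CH(F) → C:1 H:1 F:1
  CH2CH2OH → C:2 H:5 O:1
Element totals:
  C: 7
  H: 15
  F: 1
  O: 1
Molecular formula: C7H15FO.
gcd of subscripts (7, 1, 15, 1) = 1, so the empirical formula equals the molecular formula.

C7H15FO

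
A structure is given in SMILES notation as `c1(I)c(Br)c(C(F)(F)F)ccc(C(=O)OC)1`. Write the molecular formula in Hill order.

Atom tally by fragment:
  benzene ring core → C:6 H:6
  (− 4 ring H displaced by substituents)
  + I → I:1
  + Br → Br:1
  + CF3 → C:1 F:3
  + COOCH3 → C:2 H:3 O:2
Element totals:
  C: 9
  H: 5
  Br: 1
  F: 3
  I: 1
  O: 2

C9H5BrF3IO2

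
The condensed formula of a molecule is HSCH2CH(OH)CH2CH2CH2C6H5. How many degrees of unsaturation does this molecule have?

4

Atom tally by fragment:
  HSCH2 → C:1 H:3 S:1
  CH(OH) → C:1 H:2 O:1
  CH2 → C:1 H:2
  CH2 → C:1 H:2
  CH2C6H5 → C:7 H:7
Element totals:
  C: 11
  H: 16
  O: 1
  S: 1
Molecular formula: C11H16OS.
DoU = (2C + 2 + N − H − X) / 2 = (2·11 + 2 + 0 − 16 − 0) / 2 = 4.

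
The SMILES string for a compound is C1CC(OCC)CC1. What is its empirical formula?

Atom tally by fragment:
  cyclopentane ring core → C:5 H:10
  (− 1 ring H displaced by substituents)
  + OC2H5 → C:2 H:5 O:1
Element totals:
  C: 7
  H: 14
  O: 1
Molecular formula: C7H14O.
gcd of subscripts (7, 14, 1) = 1, so the empirical formula equals the molecular formula.

C7H14O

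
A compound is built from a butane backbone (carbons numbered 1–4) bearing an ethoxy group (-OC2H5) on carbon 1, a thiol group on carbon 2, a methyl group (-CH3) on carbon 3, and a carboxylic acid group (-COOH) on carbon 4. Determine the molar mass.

192.27 g/mol

Atom tally by fragment:
  C2H5OCH2 → C:3 H:7 O:1
  CH(SH) → C:1 H:2 S:1
  CH(CH3) → C:2 H:4
  CH2COOH → C:2 H:3 O:2
Element totals:
  C: 8
  H: 16
  O: 3
  S: 1
Molecular formula: C8H16O3S.
  M = 8(12.011) + 16(1.008) + 3(15.999) + 32.06
    = 96.088 + 16.128 + 47.997 + 32.060 = 192.273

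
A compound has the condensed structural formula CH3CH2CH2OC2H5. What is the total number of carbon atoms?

Element totals:
  C: 5
  H: 12
  O: 1

5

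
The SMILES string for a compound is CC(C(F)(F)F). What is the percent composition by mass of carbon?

Atom tally by fragment:
  CH3 → C:1 H:3
  CH2CF3 → C:2 H:2 F:3
Element totals:
  C: 3
  H: 5
  F: 3
Molecular formula: C3H5F3.
Molar mass = 98.067 g/mol.
Mass from C: 3 × 12.011 = 36.033 g/mol.
%C = 36.033 / 98.067 × 100 = 36.74%.

36.74%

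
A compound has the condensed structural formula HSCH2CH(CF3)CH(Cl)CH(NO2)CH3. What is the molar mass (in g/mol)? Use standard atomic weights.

Element totals:
  C: 6
  H: 9
  Cl: 1
  F: 3
  N: 1
  O: 2
  S: 1
Molecular formula: C6H9ClF3NO2S.
  M = 6(12.011) + 9(1.008) + 35.45 + 3(18.998) + 14.007 + 2(15.999) + 32.06
    = 72.066 + 9.072 + 35.450 + 56.994 + 14.007 + 31.998 + 32.060 = 251.647

251.65 g/mol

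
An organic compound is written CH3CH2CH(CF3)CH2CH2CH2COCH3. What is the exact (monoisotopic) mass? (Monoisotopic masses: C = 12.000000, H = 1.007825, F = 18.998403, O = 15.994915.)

Atom tally by fragment:
  CH3 → C:1 H:3
  CH2 → C:1 H:2
  CH(CF3) → C:2 H:1 F:3
  CH2 → C:1 H:2
  CH2 → C:1 H:2
  CH2COCH3 → C:3 H:5 O:1
Element totals:
  C: 9
  H: 15
  F: 3
  O: 1
Molecular formula: C9H15F3O.
  M = 9(12.0) + 15(1.007825) + 3(18.998403) + 15.994915
    = 108.000000 + 15.117375 + 56.995209 + 15.994915 = 196.107499

196.1075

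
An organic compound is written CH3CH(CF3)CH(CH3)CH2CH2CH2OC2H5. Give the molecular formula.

Atom tally by fragment:
  CH3 → C:1 H:3
  CH(CF3) → C:2 H:1 F:3
  CH(CH3) → C:2 H:4
  CH2 → C:1 H:2
  CH2 → C:1 H:2
  CH2OC2H5 → C:3 H:7 O:1
Element totals:
  C: 10
  H: 19
  F: 3
  O: 1

C10H19F3O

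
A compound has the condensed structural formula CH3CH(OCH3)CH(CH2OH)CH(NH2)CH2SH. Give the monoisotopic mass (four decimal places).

179.0980

Element totals:
  C: 7
  H: 17
  N: 1
  O: 2
  S: 1
Molecular formula: C7H17NO2S.
  M = 7(12.0) + 17(1.007825) + 14.003074 + 2(15.994915) + 31.972071
    = 84.000000 + 17.133025 + 14.003074 + 31.989830 + 31.972071 = 179.098000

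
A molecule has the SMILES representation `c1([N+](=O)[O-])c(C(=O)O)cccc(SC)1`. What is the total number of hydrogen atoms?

7

Atom tally by fragment:
  benzene ring core → C:6 H:6
  (− 3 ring H displaced by substituents)
  + NO2 → N:1 O:2
  + COOH → C:1 H:1 O:2
  + SCH3 → C:1 H:3 S:1
Element totals:
  C: 8
  H: 7
  N: 1
  O: 4
  S: 1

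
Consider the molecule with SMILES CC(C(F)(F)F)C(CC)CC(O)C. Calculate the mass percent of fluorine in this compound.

Atom tally by fragment:
  CH3 → C:1 H:3
  CH(CF3) → C:2 H:1 F:3
  CH(C2H5) → C:3 H:6
  CH2 → C:1 H:2
  CH(OH) → C:1 H:2 O:1
  CH3 → C:1 H:3
Element totals:
  C: 9
  H: 17
  F: 3
  O: 1
Molecular formula: C9H17F3O.
Molar mass = 198.228 g/mol.
Mass from F: 3 × 18.998 = 56.994 g/mol.
%F = 56.994 / 198.228 × 100 = 28.75%.

28.75%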